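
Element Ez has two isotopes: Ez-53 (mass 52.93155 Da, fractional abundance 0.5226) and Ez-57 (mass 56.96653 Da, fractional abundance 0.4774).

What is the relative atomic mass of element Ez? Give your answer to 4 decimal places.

54.8578 Da

Ar = Σ fᵢ·mᵢ = 0.5226 × 52.93155 + 0.4774 × 56.96653
= 27.662028 + 27.195821 = 54.857849 Da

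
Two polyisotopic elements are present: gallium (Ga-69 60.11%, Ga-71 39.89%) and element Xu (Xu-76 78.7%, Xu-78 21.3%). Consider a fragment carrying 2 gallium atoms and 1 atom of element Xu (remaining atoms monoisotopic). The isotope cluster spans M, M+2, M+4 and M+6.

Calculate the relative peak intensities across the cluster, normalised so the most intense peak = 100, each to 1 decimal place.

62.6 : 100.0 : 50.0 : 7.5

Gallium pattern (n=2): 0.36132121 : 0.47955758 : 0.15912121
Element Xu pattern (n=1): 0.7870 : 0.2130
Convolve the two distributions (both contribute in 2-u steps):
  M: 0.36132121×0.7870 = 0.284360
  M+2: 0.36132121×0.2130 + 0.47955758×0.7870 = 0.454373
  M+4: 0.47955758×0.2130 + 0.15912121×0.7870 = 0.227374
  M+6: 0.15912121×0.2130 = 0.033893
Scale to base peak (0.454373) = 100: 62.6 : 100.0 : 50.0 : 7.5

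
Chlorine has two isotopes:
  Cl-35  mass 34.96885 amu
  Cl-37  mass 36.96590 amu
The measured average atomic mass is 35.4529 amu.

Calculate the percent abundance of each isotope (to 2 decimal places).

Cl-35: 75.76%, Cl-37: 24.24%

Writing the weighted mean with unknown fraction x of Cl-35:
34.96885·x + 36.96590·(1 − x) = 35.4529
(34.96885 − 36.96590)·x = 35.4529 − 36.96590
x = -1.51300 / -1.99705 = 0.75762 → 75.76% Cl-35, 24.24% Cl-37.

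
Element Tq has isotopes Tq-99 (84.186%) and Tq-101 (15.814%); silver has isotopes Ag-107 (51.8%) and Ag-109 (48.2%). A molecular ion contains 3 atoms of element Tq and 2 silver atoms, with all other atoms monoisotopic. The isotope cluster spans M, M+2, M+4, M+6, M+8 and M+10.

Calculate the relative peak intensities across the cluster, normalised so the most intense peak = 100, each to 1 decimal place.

Element Tq pattern (n=3): 0.59664997 : 0.33623486 : 0.06316036 : 0.00395481
Silver pattern (n=2): 0.268324 : 0.499352 : 0.232324
Convolve the two distributions (both contribute in 2-u steps):
  M: 0.59664997×0.268324 = 0.160096
  M+2: 0.59664997×0.499352 + 0.33623486×0.268324 = 0.388158
  M+4: 0.59664997×0.232324 + 0.33623486×0.499352 + 0.06316036×0.268324 = 0.323463
  M+6: 0.33623486×0.232324 + 0.06316036×0.499352 + 0.00395481×0.268324 = 0.110716
  M+8: 0.06316036×0.232324 + 0.00395481×0.499352 = 0.016649
  M+10: 0.00395481×0.232324 = 0.000919
Scale to base peak (0.388158) = 100: 41.2 : 100.0 : 83.3 : 28.5 : 4.3 : 0.2

41.2 : 100.0 : 83.3 : 28.5 : 4.3 : 0.2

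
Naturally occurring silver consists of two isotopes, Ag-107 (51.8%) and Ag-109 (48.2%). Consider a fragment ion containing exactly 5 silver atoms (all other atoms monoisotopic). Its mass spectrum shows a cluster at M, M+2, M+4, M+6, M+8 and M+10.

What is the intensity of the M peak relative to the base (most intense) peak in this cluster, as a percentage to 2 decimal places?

11.55%

Term probabilities: M 0.0373, M+2 0.1735, M+4 0.3229, M+6 0.3005, M+8 0.1398, M+10 0.0260. Base peak = M+4.
P(M+4) = C(5,2) × 0.518^3 × 0.482^2 = 10 × 0.13899183 × 0.232324 = 0.322911 (base)
P(M) = C(5,0) × 0.518^5 × 0.482^0 = 1 × 0.03729484 × 1.0000 = 0.037295
Relative intensity = 0.037295 / 0.322911 × 100 = 11.55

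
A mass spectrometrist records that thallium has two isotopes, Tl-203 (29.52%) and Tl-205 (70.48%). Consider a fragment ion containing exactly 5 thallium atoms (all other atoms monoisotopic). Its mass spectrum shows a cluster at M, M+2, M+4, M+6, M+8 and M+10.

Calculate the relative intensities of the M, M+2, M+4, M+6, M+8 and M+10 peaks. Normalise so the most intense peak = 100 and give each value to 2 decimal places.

0.62 : 7.35 : 35.09 : 83.77 : 100.00 : 47.75

The 5 Tl atoms are independent, so intensities follow the terms of (0.2952 + 0.7048)^5.
P(M) = 0.2952^5 = 0.002242
P(M+2) = 5 × 0.2952^4 × 0.7048^1 = 0.026761
P(M+4) = 10 × 0.2952^3 × 0.7048^2 = 0.127785
P(M+6) = 10 × 0.2952^2 × 0.7048^3 = 0.305092
P(M+8) = 5 × 0.2952^1 × 0.7048^4 = 0.364208
P(M+10) = 0.7048^5 = 0.173912
The M+8 peak is largest (0.364208); scaling to 100 gives 0.62 : 7.35 : 35.09 : 83.77 : 100.00 : 47.75.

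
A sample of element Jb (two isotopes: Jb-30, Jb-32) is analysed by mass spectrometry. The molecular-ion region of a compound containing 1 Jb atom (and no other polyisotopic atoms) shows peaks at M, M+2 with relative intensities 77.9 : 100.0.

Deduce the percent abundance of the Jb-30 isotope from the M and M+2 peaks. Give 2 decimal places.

43.79%

Write p for the Jb-30 fraction. I(M+2)/I(M) = [C(1,1)·p^0·(1−p)] / p^1 = 1·(1−p)/p = 100.0/77.9 = 1.2837
(1−p)/p = 1.2837/1 = 1.2837  ⇒  p = 1/(1 + 1.2837) = 0.4379
Jb-30: 43.79%, Jb-32: 56.21%.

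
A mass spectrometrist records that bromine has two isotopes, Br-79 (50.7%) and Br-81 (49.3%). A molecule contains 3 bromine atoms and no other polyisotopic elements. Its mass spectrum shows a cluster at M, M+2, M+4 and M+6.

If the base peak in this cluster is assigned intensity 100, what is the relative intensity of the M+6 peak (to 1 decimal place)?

Term probabilities: M 0.1303, M+2 0.3802, M+4 0.3697, M+6 0.1198. Base peak = M+2.
P(M+2) = C(3,1) × 0.507^2 × 0.493^1 = 3 × 0.257049 × 0.4930 = 0.380175 (base)
P(M+6) = C(3,3) × 0.507^0 × 0.493^3 = 1 × 1.0000 × 0.11982316 = 0.119823
Relative intensity = 0.119823 / 0.380175 × 100 = 31.5

31.5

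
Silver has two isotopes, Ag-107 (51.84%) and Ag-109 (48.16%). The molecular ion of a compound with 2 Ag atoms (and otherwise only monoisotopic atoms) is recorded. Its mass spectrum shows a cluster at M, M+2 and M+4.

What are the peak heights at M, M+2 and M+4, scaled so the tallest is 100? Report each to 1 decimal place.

The 2 Ag atoms are independent, so intensities follow the terms of (0.5184 + 0.4816)^2.
P(M) = 0.5184^2 = 0.268739
P(M+2) = 2 × 0.5184^1 × 0.4816^1 = 0.499323
P(M+4) = 0.4816^2 = 0.231939
The M+2 peak is largest (0.499323); scaling to 100 gives 53.8 : 100.0 : 46.5.

53.8 : 100.0 : 46.5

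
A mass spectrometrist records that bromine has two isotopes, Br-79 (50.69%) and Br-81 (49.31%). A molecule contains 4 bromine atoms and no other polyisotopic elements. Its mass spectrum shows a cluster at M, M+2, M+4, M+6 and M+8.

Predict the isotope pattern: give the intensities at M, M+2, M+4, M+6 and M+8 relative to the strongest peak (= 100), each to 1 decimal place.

17.6 : 68.5 : 100.0 : 64.9 : 15.8

Each Br atom is independently Br-79 (p = 0.5069) or Br-81 (q = 0.4931); the cluster is the binomial expansion (p + q)^4.
P(M) = 0.5069^4 = 0.066022
P(M+2) = 4 × 0.5069^3 × 0.4931^1 = 0.256899
P(M+4) = 6 × 0.5069^2 × 0.4931^2 = 0.374857
P(M+6) = 4 × 0.5069^1 × 0.4931^3 = 0.243101
P(M+8) = 0.4931^4 = 0.059121
The M+4 peak is largest (0.374857); scaling to 100 gives 17.6 : 68.5 : 100.0 : 64.9 : 15.8.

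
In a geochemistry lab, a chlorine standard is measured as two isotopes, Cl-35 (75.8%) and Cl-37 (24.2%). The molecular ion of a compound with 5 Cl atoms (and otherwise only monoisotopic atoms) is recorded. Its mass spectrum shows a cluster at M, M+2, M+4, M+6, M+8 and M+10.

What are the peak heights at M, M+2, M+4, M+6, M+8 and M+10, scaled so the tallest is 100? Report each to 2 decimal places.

62.64 : 100.00 : 63.85 : 20.39 : 3.25 : 0.21

Expanding (0.758 + 0.242)^5:
P(M) = 0.758^5 = 0.250234
P(M+2) = 5 × 0.758^4 × 0.242^1 = 0.399450
P(M+4) = 10 × 0.758^3 × 0.242^2 = 0.255058
P(M+6) = 10 × 0.758^2 × 0.242^3 = 0.081430
P(M+8) = 5 × 0.758^1 × 0.242^4 = 0.012999
P(M+10) = 0.242^5 = 0.000830
The M+2 peak is largest (0.399450); scaling to 100 gives 62.64 : 100.00 : 63.85 : 20.39 : 3.25 : 0.21.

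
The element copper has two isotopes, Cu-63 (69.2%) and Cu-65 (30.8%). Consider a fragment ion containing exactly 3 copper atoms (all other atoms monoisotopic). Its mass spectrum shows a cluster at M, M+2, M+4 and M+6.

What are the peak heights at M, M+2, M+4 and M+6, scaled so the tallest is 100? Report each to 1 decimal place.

74.9 : 100.0 : 44.5 : 6.6

Expanding (0.692 + 0.308)^3:
P(M) = 0.692^3 = 0.331374
P(M+2) = 3 × 0.692^2 × 0.308^1 = 0.442470
P(M+4) = 3 × 0.692^1 × 0.308^2 = 0.196938
P(M+6) = 0.308^3 = 0.029218
The M+2 peak is largest (0.442470); scaling to 100 gives 74.9 : 100.0 : 44.5 : 6.6.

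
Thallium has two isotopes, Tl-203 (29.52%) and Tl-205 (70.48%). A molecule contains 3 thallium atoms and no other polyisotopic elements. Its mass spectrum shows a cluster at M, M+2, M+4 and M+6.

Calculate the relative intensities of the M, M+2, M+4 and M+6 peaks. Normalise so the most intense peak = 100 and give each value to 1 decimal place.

5.8 : 41.9 : 100.0 : 79.6

Each Tl atom is independently Tl-203 (p = 0.2952) or Tl-205 (q = 0.7048); the cluster is the binomial expansion (p + q)^3.
P(M) = 0.2952^3 = 0.025725
P(M+2) = 3 × 0.2952^2 × 0.7048^1 = 0.184255
P(M+4) = 3 × 0.2952^1 × 0.7048^2 = 0.439916
P(M+6) = 0.7048^3 = 0.350104
The M+4 peak is largest (0.439916); scaling to 100 gives 5.8 : 41.9 : 100.0 : 79.6.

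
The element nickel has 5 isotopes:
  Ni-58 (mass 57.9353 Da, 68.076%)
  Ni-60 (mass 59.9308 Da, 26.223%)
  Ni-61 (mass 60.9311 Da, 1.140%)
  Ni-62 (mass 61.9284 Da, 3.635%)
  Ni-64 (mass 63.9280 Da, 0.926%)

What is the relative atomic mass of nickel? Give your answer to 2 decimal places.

58.69 Da

Weight each isotope mass by its fractional abundance: 0.68076 × 57.9353 + 0.26223 × 59.9308 + 0.01140 × 60.9311 + 0.03635 × 61.9284 + 0.00926 × 63.9280
= 39.44003 + 15.71565 + 0.69461 + 2.25110 + 0.59197 = 58.69336 Da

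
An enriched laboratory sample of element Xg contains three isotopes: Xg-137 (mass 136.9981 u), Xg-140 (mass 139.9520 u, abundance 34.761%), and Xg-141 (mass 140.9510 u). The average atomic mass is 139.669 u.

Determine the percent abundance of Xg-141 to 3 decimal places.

41.592%

Let x and y be the fractions of Xg-137 and Xg-141. Then x + y = 1 − 0.34761 = 0.65239 and 136.9981x + 140.9510y = 139.669 − 0.34761×139.9520 = 91.02028528.
Substituting: 136.9981x + 140.9510(0.65239 − x) = 91.02028528
(136.9981 − 140.9510)x = -0.93473761  ⇒  x = 0.23647, y = 0.41592
Xg-137: 23.647%, Xg-141: 41.592%.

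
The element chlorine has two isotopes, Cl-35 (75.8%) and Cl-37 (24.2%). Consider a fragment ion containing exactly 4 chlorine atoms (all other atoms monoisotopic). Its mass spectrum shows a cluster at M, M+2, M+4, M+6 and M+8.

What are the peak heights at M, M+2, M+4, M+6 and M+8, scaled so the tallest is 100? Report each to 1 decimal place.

Each Cl atom is independently Cl-35 (p = 0.758) or Cl-37 (q = 0.242); the cluster is the binomial expansion (p + q)^4.
P(M) = 0.758^4 = 0.330124
P(M+2) = 4 × 0.758^3 × 0.242^1 = 0.421583
P(M+4) = 6 × 0.758^2 × 0.242^2 = 0.201893
P(M+6) = 4 × 0.758^1 × 0.242^3 = 0.042971
P(M+8) = 0.242^4 = 0.003430
The M+2 peak is largest (0.421583); scaling to 100 gives 78.3 : 100.0 : 47.9 : 10.2 : 0.8.

78.3 : 100.0 : 47.9 : 10.2 : 0.8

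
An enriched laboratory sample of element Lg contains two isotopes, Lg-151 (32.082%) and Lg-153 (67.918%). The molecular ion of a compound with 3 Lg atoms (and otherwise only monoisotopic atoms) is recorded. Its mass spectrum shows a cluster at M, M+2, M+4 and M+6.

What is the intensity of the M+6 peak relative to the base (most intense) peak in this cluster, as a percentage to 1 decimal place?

Term probabilities: M 0.0330, M+2 0.2097, M+4 0.4440, M+6 0.3133. Base peak = M+4.
P(M+4) = C(3,2) × 0.32082^1 × 0.67918^2 = 3 × 0.32082 × 0.46128547 = 0.443969 (base)
P(M+6) = C(3,3) × 0.32082^0 × 0.67918^3 = 1 × 1.0000 × 0.31329587 = 0.313296
Relative intensity = 0.313296 / 0.443969 × 100 = 70.6

70.6%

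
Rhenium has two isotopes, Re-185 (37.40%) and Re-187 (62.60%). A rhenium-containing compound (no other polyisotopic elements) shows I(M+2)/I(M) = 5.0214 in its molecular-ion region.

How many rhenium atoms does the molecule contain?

3

With n Re atoms, P(M+2)/P(M) = C(n,1)·p^(n−1)q / p^n = n·q/p = n · 0.6260/0.3740.
n = 5.0214 × 0.3740/0.6260 = 3.00 ≈ 3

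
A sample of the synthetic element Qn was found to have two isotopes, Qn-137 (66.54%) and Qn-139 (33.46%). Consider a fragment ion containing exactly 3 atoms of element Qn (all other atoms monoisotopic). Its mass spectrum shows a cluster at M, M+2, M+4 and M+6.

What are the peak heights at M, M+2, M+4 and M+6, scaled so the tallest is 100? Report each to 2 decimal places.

66.29 : 100.00 : 50.29 : 8.43

Expanding (0.6654 + 0.3346)^3:
P(M) = 0.6654^3 = 0.294611
P(M+2) = 3 × 0.6654^2 × 0.3346^1 = 0.444440
P(M+4) = 3 × 0.6654^1 × 0.3346^2 = 0.223489
P(M+6) = 0.3346^3 = 0.037461
The M+2 peak is largest (0.444440); scaling to 100 gives 66.29 : 100.00 : 50.29 : 8.43.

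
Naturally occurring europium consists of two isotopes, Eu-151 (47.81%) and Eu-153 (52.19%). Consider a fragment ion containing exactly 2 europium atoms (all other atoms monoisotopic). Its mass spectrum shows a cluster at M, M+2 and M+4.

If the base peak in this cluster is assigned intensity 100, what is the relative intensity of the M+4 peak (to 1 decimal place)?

54.6

Binomial terms of (0.4781 + 0.5219)^2: M 0.2286, M+2 0.4990, M+4 0.2724 → M+2 is the base peak.
P(M+2) = C(2,1) × 0.4781^1 × 0.5219^1 = 2 × 0.4781 × 0.5219 = 0.499041 (base)
P(M+4) = C(2,2) × 0.4781^0 × 0.5219^2 = 1 × 1.0000 × 0.27237961 = 0.272380
Relative intensity = 0.272380 / 0.499041 × 100 = 54.6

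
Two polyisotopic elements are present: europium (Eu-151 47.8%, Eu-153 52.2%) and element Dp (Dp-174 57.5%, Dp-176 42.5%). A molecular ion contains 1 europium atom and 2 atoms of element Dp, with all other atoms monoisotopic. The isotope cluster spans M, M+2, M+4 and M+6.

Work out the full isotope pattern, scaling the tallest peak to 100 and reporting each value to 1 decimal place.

Europium pattern (n=1): 0.4780 : 0.5220
Element Dp pattern (n=2): 0.330625 : 0.48875 : 0.180625
Convolve the two distributions (both contribute in 2-u steps):
  M: 0.4780×0.330625 = 0.158039
  M+2: 0.4780×0.48875 + 0.5220×0.330625 = 0.406209
  M+4: 0.4780×0.180625 + 0.5220×0.48875 = 0.341466
  M+6: 0.5220×0.180625 = 0.094286
Scale to base peak (0.406209) = 100: 38.9 : 100.0 : 84.1 : 23.2

38.9 : 100.0 : 84.1 : 23.2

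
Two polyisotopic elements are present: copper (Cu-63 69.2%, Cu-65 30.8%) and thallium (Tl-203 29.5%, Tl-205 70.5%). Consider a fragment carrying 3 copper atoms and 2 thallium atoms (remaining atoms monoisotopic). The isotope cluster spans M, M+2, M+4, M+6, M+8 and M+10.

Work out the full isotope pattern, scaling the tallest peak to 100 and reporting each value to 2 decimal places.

7.88 : 48.20 : 100.00 : 83.19 : 30.07 : 3.97

Copper pattern (n=3): 0.33137389 : 0.44247034 : 0.19693766 : 0.02921811
Thallium pattern (n=2): 0.087025 : 0.41595 : 0.497025
Convolve the two distributions (both contribute in 2-u steps):
  M: 0.33137389×0.087025 = 0.028838
  M+2: 0.33137389×0.41595 + 0.44247034×0.087025 = 0.176341
  M+4: 0.33137389×0.497025 + 0.44247034×0.41595 + 0.19693766×0.087025 = 0.365885
  M+6: 0.44247034×0.497025 + 0.19693766×0.41595 + 0.02921811×0.087025 = 0.304378
  M+8: 0.19693766×0.497025 + 0.02921811×0.41595 = 0.110036
  M+10: 0.02921811×0.497025 = 0.014522
Scale to base peak (0.365885) = 100: 7.88 : 48.20 : 100.00 : 83.19 : 30.07 : 3.97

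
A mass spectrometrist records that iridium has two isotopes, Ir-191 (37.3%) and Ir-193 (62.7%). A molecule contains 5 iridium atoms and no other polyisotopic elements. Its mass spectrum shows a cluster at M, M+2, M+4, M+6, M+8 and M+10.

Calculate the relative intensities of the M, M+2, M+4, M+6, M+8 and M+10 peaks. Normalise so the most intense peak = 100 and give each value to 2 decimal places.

2.11 : 17.70 : 59.49 : 100.00 : 84.05 : 28.26

The 5 Ir atoms are independent, so intensities follow the terms of (0.373 + 0.627)^5.
P(M) = 0.373^5 = 0.007220
P(M+2) = 5 × 0.373^4 × 0.627^1 = 0.060684
P(M+4) = 10 × 0.373^3 × 0.627^2 = 0.204015
P(M+6) = 10 × 0.373^2 × 0.627^3 = 0.342942
P(M+8) = 5 × 0.373^1 × 0.627^4 = 0.288237
P(M+10) = 0.627^5 = 0.096903
The M+6 peak is largest (0.342942); scaling to 100 gives 2.11 : 17.70 : 59.49 : 100.00 : 84.05 : 28.26.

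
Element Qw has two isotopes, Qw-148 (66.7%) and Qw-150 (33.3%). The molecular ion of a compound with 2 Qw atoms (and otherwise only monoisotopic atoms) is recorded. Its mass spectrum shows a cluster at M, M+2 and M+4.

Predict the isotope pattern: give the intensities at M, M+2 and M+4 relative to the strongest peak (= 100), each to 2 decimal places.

Each Qw atom is independently Qw-148 (p = 0.667) or Qw-150 (q = 0.333); the cluster is the binomial expansion (p + q)^2.
P(M) = 0.667^2 = 0.444889
P(M+2) = 2 × 0.667^1 × 0.333^1 = 0.444222
P(M+4) = 0.333^2 = 0.110889
The M peak is largest (0.444889); scaling to 100 gives 100.00 : 99.85 : 24.93.

100.00 : 99.85 : 24.93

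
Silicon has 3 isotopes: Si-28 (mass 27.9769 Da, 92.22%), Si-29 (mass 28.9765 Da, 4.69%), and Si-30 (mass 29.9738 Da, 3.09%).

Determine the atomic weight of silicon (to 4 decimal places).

28.0855 Da

Weight each isotope mass by its fractional abundance: 0.9222 × 27.9769 + 0.0469 × 28.9765 + 0.0309 × 29.9738
= 25.80030 + 1.35900 + 0.92619 = 28.08549 Da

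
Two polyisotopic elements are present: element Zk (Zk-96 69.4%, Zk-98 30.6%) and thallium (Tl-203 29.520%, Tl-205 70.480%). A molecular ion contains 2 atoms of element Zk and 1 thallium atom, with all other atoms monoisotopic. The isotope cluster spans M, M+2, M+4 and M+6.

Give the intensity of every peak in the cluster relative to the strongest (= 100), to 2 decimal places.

Element Zk pattern (n=2): 0.481636 : 0.424728 : 0.093636
Thallium pattern (n=1): 0.2952 : 0.7048
Convolve the two distributions (both contribute in 2-u steps):
  M: 0.481636×0.2952 = 0.142179
  M+2: 0.481636×0.7048 + 0.424728×0.2952 = 0.464837
  M+4: 0.424728×0.7048 + 0.093636×0.2952 = 0.326990
  M+6: 0.093636×0.7048 = 0.065995
Scale to base peak (0.464837) = 100: 30.59 : 100.00 : 70.35 : 14.20

30.59 : 100.00 : 70.35 : 14.20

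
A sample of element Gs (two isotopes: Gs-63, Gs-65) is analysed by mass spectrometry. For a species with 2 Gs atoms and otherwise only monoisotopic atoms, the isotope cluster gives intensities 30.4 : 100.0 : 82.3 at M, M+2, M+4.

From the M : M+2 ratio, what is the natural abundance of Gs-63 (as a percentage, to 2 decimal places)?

37.81%

Let p = fractional abundance of Gs-63. I(M+2)/I(M) = [C(2,1)·p^1·(1−p)] / p^2 = 2·(1−p)/p = 100.0/30.4 = 3.2895
(1−p)/p = 3.2895/2 = 1.6447  ⇒  p = 1/(1 + 1.6447) = 0.3781
Gs-63: 37.81%, Gs-65: 62.19%.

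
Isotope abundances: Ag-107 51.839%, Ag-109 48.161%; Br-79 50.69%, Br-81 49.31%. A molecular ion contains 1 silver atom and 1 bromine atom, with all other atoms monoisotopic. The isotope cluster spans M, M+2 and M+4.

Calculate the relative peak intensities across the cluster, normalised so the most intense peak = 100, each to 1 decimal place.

Silver pattern (n=1): 0.51839 : 0.48161
Bromine pattern (n=1): 0.5069 : 0.4931
Convolve the two distributions (both contribute in 2-u steps):
  M: 0.51839×0.5069 = 0.262772
  M+2: 0.51839×0.4931 + 0.48161×0.5069 = 0.499746
  M+4: 0.48161×0.4931 = 0.237482
Scale to base peak (0.499746) = 100: 52.6 : 100.0 : 47.5

52.6 : 100.0 : 47.5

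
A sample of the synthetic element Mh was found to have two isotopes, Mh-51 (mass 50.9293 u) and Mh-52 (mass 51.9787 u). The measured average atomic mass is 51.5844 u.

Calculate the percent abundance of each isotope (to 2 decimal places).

Let x be the fractional abundance of Mh-51; then Mh-52 has abundance 1 − x.
50.9293·x + 51.9787·(1 − x) = 51.5844
(50.9293 − 51.9787)·x = 51.5844 − 51.9787
x = -0.3943 / -1.0494 = 0.37574 → 37.57% Mh-51, 62.43% Mh-52.

Mh-51: 37.57%, Mh-52: 62.43%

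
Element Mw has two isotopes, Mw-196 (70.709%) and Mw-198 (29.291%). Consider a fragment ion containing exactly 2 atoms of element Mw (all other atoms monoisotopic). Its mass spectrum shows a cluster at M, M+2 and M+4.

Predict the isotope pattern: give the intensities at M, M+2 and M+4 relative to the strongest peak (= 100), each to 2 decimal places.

100.00 : 82.85 : 17.16

Each Mw atom is independently Mw-196 (p = 0.70709) or Mw-198 (q = 0.29291); the cluster is the binomial expansion (p + q)^2.
P(M) = 0.70709^2 = 0.499976
P(M+2) = 2 × 0.70709^1 × 0.29291^1 = 0.414227
P(M+4) = 0.29291^2 = 0.085796
The M peak is largest (0.499976); scaling to 100 gives 100.00 : 82.85 : 17.16.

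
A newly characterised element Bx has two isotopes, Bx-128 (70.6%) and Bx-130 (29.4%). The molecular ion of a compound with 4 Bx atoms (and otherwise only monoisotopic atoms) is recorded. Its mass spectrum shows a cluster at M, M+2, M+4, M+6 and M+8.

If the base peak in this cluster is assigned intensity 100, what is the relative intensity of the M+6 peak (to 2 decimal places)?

Term probabilities: M 0.2484, M+2 0.4138, M+4 0.2585, M+6 0.0718, M+8 0.0075. Base peak = M+2.
P(M+2) = C(4,1) × 0.706^3 × 0.294^1 = 4 × 0.35189582 × 0.2940 = 0.413829 (base)
P(M+6) = C(4,3) × 0.706^1 × 0.294^3 = 4 × 0.7060 × 0.02541218 = 0.071764
Relative intensity = 0.071764 / 0.413829 × 100 = 17.34

17.34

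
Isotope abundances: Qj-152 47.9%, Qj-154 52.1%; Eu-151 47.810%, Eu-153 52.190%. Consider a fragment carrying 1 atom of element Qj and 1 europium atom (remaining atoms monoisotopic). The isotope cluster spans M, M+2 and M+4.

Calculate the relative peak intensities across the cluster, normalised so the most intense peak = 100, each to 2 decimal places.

45.89 : 100.00 : 54.48

Element Qj pattern (n=1): 0.4790 : 0.5210
Europium pattern (n=1): 0.4781 : 0.5219
Convolve the two distributions (both contribute in 2-u steps):
  M: 0.4790×0.4781 = 0.229010
  M+2: 0.4790×0.5219 + 0.5210×0.4781 = 0.499080
  M+4: 0.5210×0.5219 = 0.271910
Scale to base peak (0.499080) = 100: 45.89 : 100.00 : 54.48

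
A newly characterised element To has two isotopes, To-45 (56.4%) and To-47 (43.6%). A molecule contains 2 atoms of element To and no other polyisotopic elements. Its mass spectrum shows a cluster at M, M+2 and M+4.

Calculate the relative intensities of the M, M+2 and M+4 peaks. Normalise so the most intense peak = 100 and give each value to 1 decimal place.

64.7 : 100.0 : 38.7

The 2 To atoms are independent, so intensities follow the terms of (0.564 + 0.436)^2.
P(M) = 0.564^2 = 0.318096
P(M+2) = 2 × 0.564^1 × 0.436^1 = 0.491808
P(M+4) = 0.436^2 = 0.190096
The M+2 peak is largest (0.491808); scaling to 100 gives 64.7 : 100.0 : 38.7.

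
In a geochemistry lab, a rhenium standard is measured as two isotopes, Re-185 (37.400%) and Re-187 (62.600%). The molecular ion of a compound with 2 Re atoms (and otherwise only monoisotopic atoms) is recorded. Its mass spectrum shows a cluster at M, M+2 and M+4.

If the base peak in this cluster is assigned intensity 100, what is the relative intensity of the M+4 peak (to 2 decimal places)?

Term probabilities: M 0.1399, M+2 0.4682, M+4 0.3919. Base peak = M+2.
P(M+2) = C(2,1) × 0.37400^1 × 0.62600^1 = 2 × 0.3740 × 0.6260 = 0.468248 (base)
P(M+4) = C(2,2) × 0.37400^0 × 0.62600^2 = 1 × 1.0000 × 0.391876 = 0.391876
Relative intensity = 0.391876 / 0.468248 × 100 = 83.69

83.69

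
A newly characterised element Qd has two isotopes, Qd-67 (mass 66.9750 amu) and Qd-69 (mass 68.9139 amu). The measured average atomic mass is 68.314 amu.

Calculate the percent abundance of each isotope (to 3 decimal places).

Qd-67: 30.940%, Qd-69: 69.060%

With x = fraction of Qd-67 (so Qd-69 is 1 − x):
66.9750·x + 68.9139·(1 − x) = 68.314
(66.9750 − 68.9139)·x = 68.314 − 68.9139
x = -0.5999 / -1.9389 = 0.30940 → 30.940% Qd-67, 69.060% Qd-69.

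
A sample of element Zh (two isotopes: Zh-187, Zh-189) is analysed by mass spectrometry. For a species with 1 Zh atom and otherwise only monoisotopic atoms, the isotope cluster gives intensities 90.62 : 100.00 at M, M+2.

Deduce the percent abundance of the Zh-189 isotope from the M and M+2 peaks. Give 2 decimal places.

Let p = fractional abundance of Zh-187. I(M+2)/I(M) = [C(1,1)·p^0·(1−p)] / p^1 = 1·(1−p)/p = 100.00/90.62 = 1.1035
(1−p)/p = 1.1035/1 = 1.1035  ⇒  p = 1/(1 + 1.1035) = 0.4754
Zh-187: 47.54%, Zh-189: 52.46%.

52.46%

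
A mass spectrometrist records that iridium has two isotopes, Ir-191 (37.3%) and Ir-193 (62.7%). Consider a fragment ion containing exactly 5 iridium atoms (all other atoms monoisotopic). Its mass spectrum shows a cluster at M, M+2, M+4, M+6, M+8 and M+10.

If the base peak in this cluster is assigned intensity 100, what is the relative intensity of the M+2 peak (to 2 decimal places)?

Term probabilities: M 0.0072, M+2 0.0607, M+4 0.2040, M+6 0.3429, M+8 0.2882, M+10 0.0969. Base peak = M+6.
P(M+6) = C(5,3) × 0.373^2 × 0.627^3 = 10 × 0.139129 × 0.24649188 = 0.342942 (base)
P(M+2) = C(5,1) × 0.373^4 × 0.627^1 = 5 × 0.01935688 × 0.6270 = 0.060684
Relative intensity = 0.060684 / 0.342942 × 100 = 17.70

17.70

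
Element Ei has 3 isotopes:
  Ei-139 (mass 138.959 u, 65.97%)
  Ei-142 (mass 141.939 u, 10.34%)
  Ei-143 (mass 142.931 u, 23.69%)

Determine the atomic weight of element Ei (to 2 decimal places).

The abundance-weighted mean is 0.6597 × 138.959 + 0.1034 × 141.939 + 0.2369 × 142.931
= 91.6713 + 14.6765 + 33.8604 = 140.2082 u

140.21 u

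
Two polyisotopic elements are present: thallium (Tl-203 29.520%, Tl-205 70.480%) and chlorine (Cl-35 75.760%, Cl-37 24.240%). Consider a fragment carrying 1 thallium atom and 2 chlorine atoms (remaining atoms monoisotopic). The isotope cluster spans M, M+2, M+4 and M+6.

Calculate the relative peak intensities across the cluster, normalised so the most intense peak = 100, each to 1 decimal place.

33.0 : 100.0 : 53.8 : 8.1

Thallium pattern (n=1): 0.2952 : 0.7048
Chlorine pattern (n=2): 0.57395776 : 0.36728448 : 0.05875776
Convolve the two distributions (both contribute in 2-u steps):
  M: 0.2952×0.57395776 = 0.169432
  M+2: 0.2952×0.36728448 + 0.7048×0.57395776 = 0.512948
  M+4: 0.2952×0.05875776 + 0.7048×0.36728448 = 0.276207
  M+6: 0.7048×0.05875776 = 0.041412
Scale to base peak (0.512948) = 100: 33.0 : 100.0 : 53.8 : 8.1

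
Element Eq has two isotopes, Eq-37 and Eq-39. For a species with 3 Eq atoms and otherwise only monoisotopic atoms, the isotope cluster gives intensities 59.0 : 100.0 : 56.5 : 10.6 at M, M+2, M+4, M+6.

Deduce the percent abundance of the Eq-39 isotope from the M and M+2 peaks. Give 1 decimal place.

36.1%

Let p = fractional abundance of Eq-37. I(M+2)/I(M) = [C(3,1)·p^2·(1−p)] / p^3 = 3·(1−p)/p = 100.0/59.0 = 1.6949
(1−p)/p = 1.6949/3 = 0.5650  ⇒  p = 1/(1 + 0.5650) = 0.6390
Eq-37: 63.9%, Eq-39: 36.1%.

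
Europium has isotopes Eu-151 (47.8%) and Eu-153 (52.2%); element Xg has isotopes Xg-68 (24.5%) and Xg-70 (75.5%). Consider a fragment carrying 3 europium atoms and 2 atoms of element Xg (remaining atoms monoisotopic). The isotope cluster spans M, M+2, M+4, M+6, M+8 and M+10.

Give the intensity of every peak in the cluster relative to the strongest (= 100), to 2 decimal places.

Europium pattern (n=3): 0.10921535 : 0.35780594 : 0.39074206 : 0.14223665
Element Xg pattern (n=2): 0.060025 : 0.36995 : 0.570025
Convolve the two distributions (both contribute in 2-u steps):
  M: 0.10921535×0.060025 = 0.006556
  M+2: 0.10921535×0.36995 + 0.35780594×0.060025 = 0.061882
  M+4: 0.10921535×0.570025 + 0.35780594×0.36995 + 0.39074206×0.060025 = 0.218080
  M+6: 0.35780594×0.570025 + 0.39074206×0.36995 + 0.14223665×0.060025 = 0.357051
  M+8: 0.39074206×0.570025 + 0.14223665×0.36995 = 0.275353
  M+10: 0.14223665×0.570025 = 0.081078
Scale to base peak (0.357051) = 100: 1.84 : 17.33 : 61.08 : 100.00 : 77.12 : 22.71

1.84 : 17.33 : 61.08 : 100.00 : 77.12 : 22.71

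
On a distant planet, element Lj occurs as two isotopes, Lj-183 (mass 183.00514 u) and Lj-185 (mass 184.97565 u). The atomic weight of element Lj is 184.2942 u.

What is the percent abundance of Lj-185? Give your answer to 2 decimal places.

With x = fraction of Lj-183 (so Lj-185 is 1 − x):
183.00514·x + 184.97565·(1 − x) = 184.2942
(183.00514 − 184.97565)·x = 184.2942 − 184.97565
x = -0.68145 / -1.97051 = 0.34582 → 34.58% Lj-183, 65.42% Lj-185.

65.42%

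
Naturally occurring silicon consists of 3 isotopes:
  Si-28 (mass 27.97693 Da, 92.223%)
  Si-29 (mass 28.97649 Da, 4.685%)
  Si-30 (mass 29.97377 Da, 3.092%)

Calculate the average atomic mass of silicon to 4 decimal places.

28.0855 Da

Weight each isotope mass by its fractional abundance: 0.92223 × 27.97693 + 0.04685 × 28.97649 + 0.03092 × 29.97377
= 25.801164 + 1.357549 + 0.926789 = 28.085502 Da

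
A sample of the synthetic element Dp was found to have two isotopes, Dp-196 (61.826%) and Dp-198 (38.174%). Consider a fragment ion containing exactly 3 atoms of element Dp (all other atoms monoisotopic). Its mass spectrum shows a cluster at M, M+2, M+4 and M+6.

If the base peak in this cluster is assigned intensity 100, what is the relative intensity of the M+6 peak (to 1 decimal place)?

Binomial terms of (0.61826 + 0.38174)^3: M 0.2363, M+2 0.4378, M+4 0.2703, M+6 0.0556 → M+2 is the base peak.
P(M+2) = C(3,1) × 0.61826^2 × 0.38174^1 = 3 × 0.38224543 × 0.38174 = 0.437755 (base)
P(M+6) = C(3,3) × 0.61826^0 × 0.38174^3 = 1 × 1.0000 × 0.05562922 = 0.055629
Relative intensity = 0.055629 / 0.437755 × 100 = 12.7

12.7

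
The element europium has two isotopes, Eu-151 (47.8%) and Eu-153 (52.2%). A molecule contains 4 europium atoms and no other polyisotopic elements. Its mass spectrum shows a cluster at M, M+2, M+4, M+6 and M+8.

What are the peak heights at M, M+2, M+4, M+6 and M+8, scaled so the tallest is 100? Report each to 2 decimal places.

13.98 : 61.05 : 100.00 : 72.80 : 19.88

Each Eu atom is independently Eu-151 (p = 0.478) or Eu-153 (q = 0.522); the cluster is the binomial expansion (p + q)^4.
P(M) = 0.478^4 = 0.052205
P(M+2) = 4 × 0.478^3 × 0.522^1 = 0.228042
P(M+4) = 6 × 0.478^2 × 0.522^2 = 0.373549
P(M+6) = 4 × 0.478^1 × 0.522^3 = 0.271956
P(M+8) = 0.522^4 = 0.074248
The M+4 peak is largest (0.373549); scaling to 100 gives 13.98 : 61.05 : 100.00 : 72.80 : 19.88.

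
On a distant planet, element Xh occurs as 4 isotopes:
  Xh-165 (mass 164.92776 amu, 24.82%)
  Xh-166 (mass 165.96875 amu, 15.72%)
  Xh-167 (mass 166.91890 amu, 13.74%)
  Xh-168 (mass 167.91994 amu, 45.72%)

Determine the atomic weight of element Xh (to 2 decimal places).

166.73 amu

Weight each isotope mass by its fractional abundance: 0.2482 × 164.92776 + 0.1572 × 165.96875 + 0.1374 × 166.91890 + 0.4572 × 167.91994
= 40.935070 + 26.090288 + 22.934657 + 76.772997 = 166.733012 amu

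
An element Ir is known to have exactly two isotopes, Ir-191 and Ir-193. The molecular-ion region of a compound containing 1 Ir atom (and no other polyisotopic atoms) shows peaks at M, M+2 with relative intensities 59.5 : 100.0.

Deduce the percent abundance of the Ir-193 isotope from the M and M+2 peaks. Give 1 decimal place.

Let p = fractional abundance of Ir-191. I(M+2)/I(M) = [C(1,1)·p^0·(1−p)] / p^1 = 1·(1−p)/p = 100.0/59.5 = 1.6807
(1−p)/p = 1.6807/1 = 1.6807  ⇒  p = 1/(1 + 1.6807) = 0.3730
Ir-191: 37.3%, Ir-193: 62.7%.

62.7%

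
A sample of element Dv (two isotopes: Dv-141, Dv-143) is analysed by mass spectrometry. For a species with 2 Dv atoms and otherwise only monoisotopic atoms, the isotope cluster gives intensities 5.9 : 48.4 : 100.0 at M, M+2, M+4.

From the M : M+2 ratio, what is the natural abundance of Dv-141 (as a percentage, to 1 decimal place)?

19.6%

If p is the fraction of Dv that is Dv-141, then I(M+2)/I(M) = [C(2,1)·p^1·(1−p)] / p^2 = 2·(1−p)/p = 48.4/5.9 = 8.2034
(1−p)/p = 8.2034/2 = 4.1017  ⇒  p = 1/(1 + 4.1017) = 0.1960
Dv-141: 19.6%, Dv-143: 80.4%.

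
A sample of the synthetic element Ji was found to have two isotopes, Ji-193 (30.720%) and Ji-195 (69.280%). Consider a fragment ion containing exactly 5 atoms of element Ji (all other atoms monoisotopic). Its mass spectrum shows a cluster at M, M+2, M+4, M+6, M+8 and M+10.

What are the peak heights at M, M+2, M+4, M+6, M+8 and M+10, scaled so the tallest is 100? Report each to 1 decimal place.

0.8 : 8.7 : 39.3 : 88.7 : 100.0 : 45.1

The 5 Ji atoms are independent, so intensities follow the terms of (0.30720 + 0.69280)^5.
P(M) = 0.30720^5 = 0.002736
P(M+2) = 5 × 0.30720^4 × 0.69280^1 = 0.030851
P(M+4) = 10 × 0.30720^3 × 0.69280^2 = 0.139149
P(M+6) = 10 × 0.30720^2 × 0.69280^3 = 0.313809
P(M+8) = 5 × 0.30720^1 × 0.69280^4 = 0.353853
P(M+10) = 0.69280^5 = 0.159602
The M+8 peak is largest (0.353853); scaling to 100 gives 0.8 : 8.7 : 39.3 : 88.7 : 100.0 : 45.1.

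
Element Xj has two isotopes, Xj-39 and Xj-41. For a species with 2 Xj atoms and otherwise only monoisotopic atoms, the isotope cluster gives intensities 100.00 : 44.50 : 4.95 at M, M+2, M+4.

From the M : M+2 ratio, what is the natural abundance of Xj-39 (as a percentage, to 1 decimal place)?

Write p for the Xj-39 fraction. I(M+2)/I(M) = [C(2,1)·p^1·(1−p)] / p^2 = 2·(1−p)/p = 44.50/100.00 = 0.4450
(1−p)/p = 0.4450/2 = 0.2225  ⇒  p = 1/(1 + 0.2225) = 0.8180
Xj-39: 81.8%, Xj-41: 18.2%.

81.8%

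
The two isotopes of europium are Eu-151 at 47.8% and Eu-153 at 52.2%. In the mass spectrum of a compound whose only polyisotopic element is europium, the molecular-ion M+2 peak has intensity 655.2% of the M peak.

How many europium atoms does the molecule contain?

With n Eu atoms, P(M+2)/P(M) = C(n,1)·p^(n−1)q / p^n = n·q/p = n · 0.522/0.478.
n = 6.552 × 0.478/0.522 = 6.00 ≈ 6

6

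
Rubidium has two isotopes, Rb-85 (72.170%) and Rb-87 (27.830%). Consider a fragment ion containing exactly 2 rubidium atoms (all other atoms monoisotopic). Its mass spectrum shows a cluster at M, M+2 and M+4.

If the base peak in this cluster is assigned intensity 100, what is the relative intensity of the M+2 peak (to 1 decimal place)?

77.1

Binomial terms of (0.72170 + 0.27830)^2: M 0.5209, M+2 0.4017, M+4 0.0775 → M is the base peak.
P(M) = C(2,0) × 0.72170^2 × 0.27830^0 = 1 × 0.52085089 × 1.0000 = 0.520851 (base)
P(M+2) = C(2,1) × 0.72170^1 × 0.27830^1 = 2 × 0.7217 × 0.2783 = 0.401698
Relative intensity = 0.401698 / 0.520851 × 100 = 77.1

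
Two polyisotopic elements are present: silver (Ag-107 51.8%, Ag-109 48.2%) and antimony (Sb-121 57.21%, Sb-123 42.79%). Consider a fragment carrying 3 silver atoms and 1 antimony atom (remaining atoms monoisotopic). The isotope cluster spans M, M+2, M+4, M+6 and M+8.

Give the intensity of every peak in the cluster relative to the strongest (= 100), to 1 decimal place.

21.3 : 75.5 : 100.0 : 58.7 : 12.9

Silver pattern (n=3): 0.13899183 : 0.3879965 : 0.3610315 : 0.11198017
Antimony pattern (n=1): 0.5721 : 0.4279
Convolve the two distributions (both contribute in 2-u steps):
  M: 0.13899183×0.5721 = 0.079517
  M+2: 0.13899183×0.4279 + 0.3879965×0.5721 = 0.281447
  M+4: 0.3879965×0.4279 + 0.3610315×0.5721 = 0.372570
  M+6: 0.3610315×0.4279 + 0.11198017×0.5721 = 0.218549
  M+8: 0.11198017×0.4279 = 0.047916
Scale to base peak (0.372570) = 100: 21.3 : 75.5 : 100.0 : 58.7 : 12.9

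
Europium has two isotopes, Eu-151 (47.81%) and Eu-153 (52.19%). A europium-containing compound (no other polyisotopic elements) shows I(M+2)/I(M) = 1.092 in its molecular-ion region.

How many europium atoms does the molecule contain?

1

The M+2/M ratio from n Eu atoms is n · q/p = n · 0.5219/0.4781.
n = 1.092 × 0.4781/0.5219 = 1.00 ≈ 1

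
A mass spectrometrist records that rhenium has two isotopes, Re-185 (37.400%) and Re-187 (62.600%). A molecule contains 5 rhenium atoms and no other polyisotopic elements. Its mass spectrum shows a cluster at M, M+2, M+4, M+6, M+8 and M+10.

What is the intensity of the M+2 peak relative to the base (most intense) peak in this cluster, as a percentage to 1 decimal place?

(0.37400 + 0.62600)^5 gives M 0.0073, M+2 0.0612, M+4 0.2050, M+6 0.3431, M+8 0.2872, M+10 0.0961; the largest is M+6.
P(M+6) = C(5,3) × 0.37400^2 × 0.62600^3 = 10 × 0.139876 × 0.24531438 = 0.343136 (base)
P(M+2) = C(5,1) × 0.37400^4 × 0.62600^1 = 5 × 0.0195653 × 0.6260 = 0.061239
Relative intensity = 0.061239 / 0.343136 × 100 = 17.8

17.8%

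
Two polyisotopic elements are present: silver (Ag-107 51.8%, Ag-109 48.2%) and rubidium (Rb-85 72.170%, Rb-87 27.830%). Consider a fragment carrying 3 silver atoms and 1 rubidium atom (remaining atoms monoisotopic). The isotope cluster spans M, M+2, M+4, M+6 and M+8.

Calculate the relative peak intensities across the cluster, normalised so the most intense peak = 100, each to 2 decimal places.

Silver pattern (n=3): 0.13899183 : 0.3879965 : 0.3610315 : 0.11198017
Rubidium pattern (n=1): 0.7217 : 0.2783
Convolve the two distributions (both contribute in 2-u steps):
  M: 0.13899183×0.7217 = 0.100310
  M+2: 0.13899183×0.2783 + 0.3879965×0.7217 = 0.318699
  M+4: 0.3879965×0.2783 + 0.3610315×0.7217 = 0.368536
  M+6: 0.3610315×0.2783 + 0.11198017×0.7217 = 0.181291
  M+8: 0.11198017×0.2783 = 0.031164
Scale to base peak (0.368536) = 100: 27.22 : 86.48 : 100.00 : 49.19 : 8.46

27.22 : 86.48 : 100.00 : 49.19 : 8.46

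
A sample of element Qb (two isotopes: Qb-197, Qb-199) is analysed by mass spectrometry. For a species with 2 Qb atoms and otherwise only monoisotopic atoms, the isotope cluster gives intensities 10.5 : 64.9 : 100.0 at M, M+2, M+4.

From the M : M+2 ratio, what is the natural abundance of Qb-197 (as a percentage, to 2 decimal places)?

24.45%

If p is the fraction of Qb that is Qb-197, then I(M+2)/I(M) = [C(2,1)·p^1·(1−p)] / p^2 = 2·(1−p)/p = 64.9/10.5 = 6.1810
(1−p)/p = 6.1810/2 = 3.0905  ⇒  p = 1/(1 + 3.0905) = 0.2445
Qb-197: 24.45%, Qb-199: 75.55%.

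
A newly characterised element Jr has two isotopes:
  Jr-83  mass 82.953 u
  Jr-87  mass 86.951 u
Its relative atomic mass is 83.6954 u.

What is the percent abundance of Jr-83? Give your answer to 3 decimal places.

81.431%

Let x be the fractional abundance of Jr-83; then Jr-87 has abundance 1 − x.
82.953·x + 86.951·(1 − x) = 83.6954
(82.953 − 86.951)·x = 83.6954 − 86.951
x = -3.2556 / -3.998 = 0.81431 → 81.431% Jr-83, 18.569% Jr-87.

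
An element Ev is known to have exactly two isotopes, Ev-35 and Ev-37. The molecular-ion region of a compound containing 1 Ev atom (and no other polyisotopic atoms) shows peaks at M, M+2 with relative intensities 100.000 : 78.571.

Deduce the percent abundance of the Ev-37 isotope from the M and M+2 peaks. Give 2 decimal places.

44.00%

Let p = fractional abundance of Ev-35. I(M+2)/I(M) = [C(1,1)·p^0·(1−p)] / p^1 = 1·(1−p)/p = 78.571/100.000 = 0.7857
(1−p)/p = 0.7857/1 = 0.7857  ⇒  p = 1/(1 + 0.7857) = 0.5600
Ev-35: 56.00%, Ev-37: 44.00%.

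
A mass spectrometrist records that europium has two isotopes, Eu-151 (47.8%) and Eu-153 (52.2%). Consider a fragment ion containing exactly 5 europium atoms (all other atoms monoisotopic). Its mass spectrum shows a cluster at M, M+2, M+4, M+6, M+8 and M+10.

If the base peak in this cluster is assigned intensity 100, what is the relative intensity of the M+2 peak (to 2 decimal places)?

Binomial terms of (0.478 + 0.522)^5: M 0.0250, M+2 0.1363, M+4 0.2976, M+6 0.3250, M+8 0.1775, M+10 0.0388 → M+6 is the base peak.
P(M+6) = C(5,3) × 0.478^2 × 0.522^3 = 10 × 0.228484 × 0.14223665 = 0.324988 (base)
P(M+2) = C(5,1) × 0.478^4 × 0.522^1 = 5 × 0.05220494 × 0.5220 = 0.136255
Relative intensity = 0.136255 / 0.324988 × 100 = 41.93

41.93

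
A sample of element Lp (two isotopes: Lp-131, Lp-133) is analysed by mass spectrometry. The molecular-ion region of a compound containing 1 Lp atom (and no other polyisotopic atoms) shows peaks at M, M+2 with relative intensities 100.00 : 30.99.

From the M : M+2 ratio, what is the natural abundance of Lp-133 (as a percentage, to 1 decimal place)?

23.7%

Let p = fractional abundance of Lp-131. I(M+2)/I(M) = [C(1,1)·p^0·(1−p)] / p^1 = 1·(1−p)/p = 30.99/100.00 = 0.3099
(1−p)/p = 0.3099/1 = 0.3099  ⇒  p = 1/(1 + 0.3099) = 0.7634
Lp-131: 76.3%, Lp-133: 23.7%.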